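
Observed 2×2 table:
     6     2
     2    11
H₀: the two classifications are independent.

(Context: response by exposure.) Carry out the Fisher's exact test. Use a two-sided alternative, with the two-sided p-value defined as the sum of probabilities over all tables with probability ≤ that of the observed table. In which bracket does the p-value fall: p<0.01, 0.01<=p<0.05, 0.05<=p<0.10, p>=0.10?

p-value bracket: 0.01<=p<0.05

Margins: r₁=8, r₂=13, c₁=8, c₂=13, n=21
p_obs = C(8,6)·C(13,2)/C(21,8); sum pmf over tables with pmf ≤ p_obs
p-value (two-sided) = 0.01757
→ bracket: 0.01<=p<0.05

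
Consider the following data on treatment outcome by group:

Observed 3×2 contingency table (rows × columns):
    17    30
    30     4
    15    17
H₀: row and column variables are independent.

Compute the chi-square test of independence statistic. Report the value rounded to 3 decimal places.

Row totals [47, 34, 32], col totals [62, 51], n=113
χ² = (17−25.79)²/25.79 + (30−21.21)²/21.21 + (30−18.65)²/18.65 + (4−15.35)²/15.35 + (15−17.56)²/17.56 + (17−14.44)²/14.44 = 22.7479
df = 2

test statistic = 22.748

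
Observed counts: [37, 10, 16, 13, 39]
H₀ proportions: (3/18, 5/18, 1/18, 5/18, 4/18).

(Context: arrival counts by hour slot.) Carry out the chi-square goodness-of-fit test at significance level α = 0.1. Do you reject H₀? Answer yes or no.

n = 115; E_i = n·p_i = [19.17, 31.94, 6.39, 31.94, 25.56]
χ² = (37−19.17)²/19.17 + (10−31.94)²/31.94 + (16−6.39)²/6.39 + (13−31.94)²/31.94 + (39−25.56)²/25.56 = 64.4339
df = 4
p-value (upper-tail) = 0.00000
At α=0.1: p < α → reject H₀

reject H₀: yes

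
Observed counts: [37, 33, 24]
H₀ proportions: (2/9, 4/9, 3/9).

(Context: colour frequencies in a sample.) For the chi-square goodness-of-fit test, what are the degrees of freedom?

df = k − 1 = 3 − 1 = 2

degrees of freedom = 2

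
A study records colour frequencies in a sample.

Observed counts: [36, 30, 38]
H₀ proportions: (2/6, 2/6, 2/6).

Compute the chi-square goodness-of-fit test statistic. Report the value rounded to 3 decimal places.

test statistic = 1.000

n = 104; E_i = n·p_i = [34.67, 34.67, 34.67]
χ² = (36−34.67)²/34.67 + (30−34.67)²/34.67 + (38−34.67)²/34.67 = 1.0000
df = 2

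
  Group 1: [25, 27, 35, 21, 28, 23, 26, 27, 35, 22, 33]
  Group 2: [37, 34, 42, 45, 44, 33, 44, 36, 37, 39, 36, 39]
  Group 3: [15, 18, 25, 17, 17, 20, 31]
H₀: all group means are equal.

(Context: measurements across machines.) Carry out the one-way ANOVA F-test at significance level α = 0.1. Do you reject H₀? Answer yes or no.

reject H₀: yes

Group means [27.45, 38.83, 20.43], grand mean 30.367
SSB = Σnᵢ(x̄ᵢ−x̄)² = 1644.858; SSW = ΣΣ(x−x̄ᵢ)² = 618.108
MSB = 1644.858/2 = 822.4292; MSW = 618.108/27 = 22.8929
F = MSB/MSW = 35.9251
df = (2, 27)
p-value (upper-tail) = 0.00000
At α=0.1: p < α → reject H₀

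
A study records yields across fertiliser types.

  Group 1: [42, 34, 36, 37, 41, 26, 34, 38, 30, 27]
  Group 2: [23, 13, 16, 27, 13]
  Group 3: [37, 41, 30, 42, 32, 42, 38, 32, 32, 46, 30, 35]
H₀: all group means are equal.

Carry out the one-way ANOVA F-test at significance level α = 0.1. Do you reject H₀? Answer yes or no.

reject H₀: yes

Group means [34.50, 18.40, 36.42], grand mean 32.370
SSB = Σnᵢ(x̄ᵢ−x̄)² = 1217.680; SSW = ΣΣ(x−x̄ᵢ)² = 748.617
MSB = 1217.680/2 = 608.8398; MSW = 748.617/24 = 31.1924
F = MSB/MSW = 19.5189
df = (2, 24)
p-value (upper-tail) = 0.00001
At α=0.1: p < α → reject H₀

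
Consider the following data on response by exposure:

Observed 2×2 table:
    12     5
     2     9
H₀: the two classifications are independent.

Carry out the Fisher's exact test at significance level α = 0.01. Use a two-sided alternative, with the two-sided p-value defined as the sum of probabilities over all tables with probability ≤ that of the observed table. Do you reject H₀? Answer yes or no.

reject H₀: no

Margins: r₁=17, r₂=11, c₁=14, c₂=14, n=28
p_obs = C(17,12)·C(11,2)/C(28,14); sum pmf over tables with pmf ≤ p_obs
p-value (two-sided) = 0.01831
At α=0.01: p ≥ α → fail to reject H₀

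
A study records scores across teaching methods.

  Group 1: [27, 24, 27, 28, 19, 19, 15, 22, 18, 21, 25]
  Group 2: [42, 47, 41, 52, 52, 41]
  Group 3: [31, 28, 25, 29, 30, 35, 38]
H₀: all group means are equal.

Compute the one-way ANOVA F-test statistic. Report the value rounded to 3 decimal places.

test statistic = 51.924

Group means [22.27, 45.83, 30.86], grand mean 30.667
SSB = Σnᵢ(x̄ᵢ−x̄)² = 2155.461; SSW = ΣΣ(x−x̄ᵢ)² = 435.872
MSB = 2155.461/2 = 1077.7305; MSW = 435.872/21 = 20.7558
F = MSB/MSW = 51.9242
df = (2, 21)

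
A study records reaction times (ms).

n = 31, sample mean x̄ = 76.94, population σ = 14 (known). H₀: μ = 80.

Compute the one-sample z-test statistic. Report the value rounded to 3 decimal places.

test statistic = -1.217

SE = σ/√n = 14/√31 = 2.5145
z = (x̄−μ₀)/SE = (76.94−80)/2.5145 = -1.2170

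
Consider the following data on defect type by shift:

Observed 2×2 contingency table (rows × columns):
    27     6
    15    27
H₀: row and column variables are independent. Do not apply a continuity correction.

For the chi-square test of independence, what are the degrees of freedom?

degrees of freedom = 1

df = (r−1)(c−1) = (2−1)·(2−1) = 1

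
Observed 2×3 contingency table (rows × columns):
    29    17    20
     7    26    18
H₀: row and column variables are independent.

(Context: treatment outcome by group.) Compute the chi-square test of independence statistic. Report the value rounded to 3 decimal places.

Row totals [66, 51], col totals [36, 43, 38], n=117
χ² = (29−20.31)²/20.31 + (17−24.26)²/24.26 + (20−21.44)²/21.44 + (7−15.69)²/15.69 + (26−18.74)²/18.74 + (18−16.56)²/16.56 = 13.7361
df = 2

test statistic = 13.736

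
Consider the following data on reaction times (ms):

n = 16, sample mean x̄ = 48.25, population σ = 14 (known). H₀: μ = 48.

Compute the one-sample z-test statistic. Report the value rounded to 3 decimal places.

test statistic = 0.071

SE = σ/√n = 14/√16 = 3.5000
z = (x̄−μ₀)/SE = (48.25−48)/3.5000 = 0.0714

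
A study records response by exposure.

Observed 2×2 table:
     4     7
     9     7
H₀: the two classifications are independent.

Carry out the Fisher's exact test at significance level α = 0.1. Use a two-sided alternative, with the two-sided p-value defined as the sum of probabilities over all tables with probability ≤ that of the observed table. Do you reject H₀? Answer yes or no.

Margins: r₁=11, r₂=16, c₁=13, c₂=14, n=27
p_obs = C(11,4)·C(16,9)/C(27,13); sum pmf over tables with pmf ≤ p_obs
p-value (two-sided) = 0.44007
At α=0.1: p ≥ α → fail to reject H₀

reject H₀: no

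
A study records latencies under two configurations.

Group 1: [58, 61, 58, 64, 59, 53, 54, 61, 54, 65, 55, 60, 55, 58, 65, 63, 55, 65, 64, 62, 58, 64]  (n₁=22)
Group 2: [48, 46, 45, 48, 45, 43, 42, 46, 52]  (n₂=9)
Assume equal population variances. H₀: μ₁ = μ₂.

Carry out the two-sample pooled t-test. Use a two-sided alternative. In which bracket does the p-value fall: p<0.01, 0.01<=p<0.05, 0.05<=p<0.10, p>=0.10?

x̄₁=59.591, s₁=4.067, n₁=22
x̄₂=46.111, s₂=2.977, n₂=9
s_p² = [21·4.067² + 8·2.977²]/29 = 14.4209
SE = √(s_p²·(1/22+1/9)) = 1.5026
t = (59.591−46.111)/1.5026 = 8.9710
df = 29
p-value (two-sided) = 0.00000
→ bracket: p<0.01

p-value bracket: p<0.01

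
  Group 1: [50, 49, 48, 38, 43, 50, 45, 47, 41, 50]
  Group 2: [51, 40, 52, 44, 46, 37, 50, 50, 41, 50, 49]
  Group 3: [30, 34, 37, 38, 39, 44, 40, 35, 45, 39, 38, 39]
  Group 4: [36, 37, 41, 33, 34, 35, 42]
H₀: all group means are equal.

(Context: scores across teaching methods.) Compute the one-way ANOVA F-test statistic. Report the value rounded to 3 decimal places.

test statistic = 13.098

Group means [46.10, 46.36, 38.17, 36.86], grand mean 42.175
SSB = Σnᵢ(x̄ᵢ−x̄)² = 737.806; SSW = ΣΣ(x−x̄ᵢ)² = 675.969
MSB = 737.806/3 = 245.9352; MSW = 675.969/36 = 18.7769
F = MSB/MSW = 13.0977
df = (3, 36)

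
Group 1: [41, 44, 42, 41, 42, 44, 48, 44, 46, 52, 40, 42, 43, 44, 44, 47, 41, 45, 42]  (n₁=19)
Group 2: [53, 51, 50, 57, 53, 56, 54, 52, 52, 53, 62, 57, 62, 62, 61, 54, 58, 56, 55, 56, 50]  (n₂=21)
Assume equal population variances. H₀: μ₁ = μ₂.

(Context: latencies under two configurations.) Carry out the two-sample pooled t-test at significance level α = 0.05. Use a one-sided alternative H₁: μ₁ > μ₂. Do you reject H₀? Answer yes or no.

x̄₁=43.789, s₁=2.917, n₁=19
x̄₂=55.429, s₂=3.854, n₂=21
s_p² = [18·2.917² + 20·3.854²]/38 = 11.8500
SE = √(s_p²·(1/19+1/21)) = 1.0899
t = (43.789−55.429)/1.0899 = -10.6786
df = 38
p-value (one-sided, H₁ greater) = 1.00000
At α=0.05: p ≥ α → fail to reject H₀

reject H₀: no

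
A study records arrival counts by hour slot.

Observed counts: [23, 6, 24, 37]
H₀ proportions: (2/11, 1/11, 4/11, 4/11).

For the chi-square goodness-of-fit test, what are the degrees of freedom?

df = k − 1 = 4 − 1 = 3

degrees of freedom = 3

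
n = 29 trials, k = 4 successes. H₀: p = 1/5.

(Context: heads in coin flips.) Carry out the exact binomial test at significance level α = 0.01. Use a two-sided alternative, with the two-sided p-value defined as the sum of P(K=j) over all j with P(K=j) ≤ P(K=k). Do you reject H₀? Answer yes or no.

Exact binomial: n=29, k=4, p₀=1/5=0.2000
P(X=j) = C(n,j)·p₀^j·(1−p₀)^(n−j); p = Σ P(X=j) over j with P(X=j) ≤ P(X=4)
p-value (two-sided) = 0.49367
At α=0.01: p ≥ α → fail to reject H₀

reject H₀: no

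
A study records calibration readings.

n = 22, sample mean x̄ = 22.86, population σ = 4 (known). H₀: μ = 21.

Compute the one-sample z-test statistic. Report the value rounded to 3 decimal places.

SE = σ/√n = 4/√22 = 0.8528
z = (x̄−μ₀)/SE = (22.86−21)/0.8528 = 2.1810

test statistic = 2.181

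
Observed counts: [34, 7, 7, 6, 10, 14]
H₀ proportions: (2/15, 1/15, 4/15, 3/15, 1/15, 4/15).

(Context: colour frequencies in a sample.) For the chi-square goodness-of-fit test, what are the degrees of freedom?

df = k − 1 = 6 − 1 = 5

degrees of freedom = 5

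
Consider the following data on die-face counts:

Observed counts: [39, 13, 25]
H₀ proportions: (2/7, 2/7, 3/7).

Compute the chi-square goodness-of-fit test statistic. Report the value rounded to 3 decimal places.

test statistic = 18.758

n = 77; E_i = n·p_i = [22.00, 22.00, 33.00]
χ² = (39−22.00)²/22.00 + (13−22.00)²/22.00 + (25−33.00)²/33.00 = 18.7576
df = 2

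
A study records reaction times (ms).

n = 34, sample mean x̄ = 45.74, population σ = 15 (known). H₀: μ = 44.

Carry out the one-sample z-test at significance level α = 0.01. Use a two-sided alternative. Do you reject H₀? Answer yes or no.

reject H₀: no

SE = σ/√n = 15/√34 = 2.5725
z = (x̄−μ₀)/SE = (45.74−44)/2.5725 = 0.6764
p-value (two-sided) = 0.49879
At α=0.01: p ≥ α → fail to reject H₀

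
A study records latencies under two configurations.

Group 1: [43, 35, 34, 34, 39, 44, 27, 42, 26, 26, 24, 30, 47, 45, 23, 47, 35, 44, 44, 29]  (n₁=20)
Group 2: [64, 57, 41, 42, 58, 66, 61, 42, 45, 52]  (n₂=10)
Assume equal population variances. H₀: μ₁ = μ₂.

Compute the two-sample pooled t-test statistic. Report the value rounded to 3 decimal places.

x̄₁=35.900, s₁=8.265, n₁=20
x̄₂=52.800, s₂=9.693, n₂=10
s_p² = [19·8.265² + 9·9.693²]/28 = 76.5500
SE = √(s_p²·(1/20+1/10)) = 3.3886
t = (35.900−52.800)/3.3886 = -4.9873
df = 28

test statistic = -4.987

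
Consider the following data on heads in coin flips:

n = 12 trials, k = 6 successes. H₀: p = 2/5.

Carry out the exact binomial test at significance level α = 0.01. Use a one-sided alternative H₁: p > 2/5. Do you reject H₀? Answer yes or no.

reject H₀: no

Exact binomial: n=12, k=6, p₀=2/5=0.4000
P(X≥6) from Σ C(n,i)·p₀^i·(1−p₀)^(n−i)
p-value (one-sided, H₁ greater) = 0.33479
At α=0.01: p ≥ α → fail to reject H₀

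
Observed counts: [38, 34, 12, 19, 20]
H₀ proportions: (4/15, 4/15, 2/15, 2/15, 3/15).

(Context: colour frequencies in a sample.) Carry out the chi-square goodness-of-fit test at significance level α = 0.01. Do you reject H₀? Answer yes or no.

n = 123; E_i = n·p_i = [32.80, 32.80, 16.40, 16.40, 24.60]
χ² = (38−32.80)²/32.80 + (34−32.80)²/32.80 + (12−16.40)²/16.40 + (19−16.40)²/16.40 + (20−24.60)²/24.60 = 3.3211
df = 4
p-value (upper-tail) = 0.50559
At α=0.01: p ≥ α → fail to reject H₀

reject H₀: no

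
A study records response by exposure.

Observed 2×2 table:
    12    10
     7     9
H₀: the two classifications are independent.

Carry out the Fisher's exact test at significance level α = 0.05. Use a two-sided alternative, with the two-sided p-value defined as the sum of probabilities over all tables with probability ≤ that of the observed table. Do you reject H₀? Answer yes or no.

Margins: r₁=22, r₂=16, c₁=19, c₂=19, n=38
p_obs = C(22,12)·C(16,7)/C(38,19); sum pmf over tables with pmf ≤ p_obs
p-value (two-sided) = 0.74314
At α=0.05: p ≥ α → fail to reject H₀

reject H₀: no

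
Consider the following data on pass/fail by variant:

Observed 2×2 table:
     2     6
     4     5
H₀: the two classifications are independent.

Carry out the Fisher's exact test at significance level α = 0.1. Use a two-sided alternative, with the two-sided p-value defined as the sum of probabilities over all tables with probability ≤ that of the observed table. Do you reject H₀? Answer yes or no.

reject H₀: no

Margins: r₁=8, r₂=9, c₁=6, c₂=11, n=17
p_obs = C(8,2)·C(9,4)/C(17,6); sum pmf over tables with pmf ≤ p_obs
p-value (two-sided) = 0.61991
At α=0.1: p ≥ α → fail to reject H₀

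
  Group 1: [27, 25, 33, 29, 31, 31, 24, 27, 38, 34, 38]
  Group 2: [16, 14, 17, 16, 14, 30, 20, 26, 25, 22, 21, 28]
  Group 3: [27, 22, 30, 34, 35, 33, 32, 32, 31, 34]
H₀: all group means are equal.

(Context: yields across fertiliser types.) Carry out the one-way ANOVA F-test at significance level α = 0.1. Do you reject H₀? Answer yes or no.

Group means [30.64, 20.75, 31.00], grand mean 27.152
SSB = Σnᵢ(x̄ᵢ−x̄)² = 773.447; SSW = ΣΣ(x−x̄ᵢ)² = 704.795
MSB = 773.447/2 = 386.7235; MSW = 704.795/30 = 23.4932
F = MSB/MSW = 16.4611
df = (2, 30)
p-value (upper-tail) = 0.00001
At α=0.1: p < α → reject H₀

reject H₀: yes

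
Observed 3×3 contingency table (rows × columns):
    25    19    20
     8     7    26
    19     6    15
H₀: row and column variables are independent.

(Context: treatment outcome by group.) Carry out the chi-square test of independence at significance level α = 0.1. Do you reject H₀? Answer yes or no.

reject H₀: yes

Row totals [64, 41, 40], col totals [52, 32, 61], n=145
χ² = (25−22.95)²/22.95 + (19−14.12)²/14.12 + (20−26.92)²/26.92 + (8−14.70)²/14.70 + (7−9.05)²/9.05 + (26−17.25)²/17.25 + (19−14.34)²/14.34 + (6−8.83)²/8.83 + (15−16.83)²/16.83 = 14.2220
df = 4
p-value (upper-tail) = 0.00662
At α=0.1: p < α → reject H₀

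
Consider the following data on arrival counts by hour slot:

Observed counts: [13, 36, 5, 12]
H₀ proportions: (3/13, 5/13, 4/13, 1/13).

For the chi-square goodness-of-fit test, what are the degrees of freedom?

df = k − 1 = 4 − 1 = 3

degrees of freedom = 3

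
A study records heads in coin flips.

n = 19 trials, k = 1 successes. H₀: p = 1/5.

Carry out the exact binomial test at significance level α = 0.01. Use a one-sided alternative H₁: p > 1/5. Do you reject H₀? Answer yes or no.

Exact binomial: n=19, k=1, p₀=1/5=0.2000
P(X≥1) from Σ C(n,i)·p₀^i·(1−p₀)^(n−i)
p-value (one-sided, H₁ greater) = 0.98559
At α=0.01: p ≥ α → fail to reject H₀

reject H₀: no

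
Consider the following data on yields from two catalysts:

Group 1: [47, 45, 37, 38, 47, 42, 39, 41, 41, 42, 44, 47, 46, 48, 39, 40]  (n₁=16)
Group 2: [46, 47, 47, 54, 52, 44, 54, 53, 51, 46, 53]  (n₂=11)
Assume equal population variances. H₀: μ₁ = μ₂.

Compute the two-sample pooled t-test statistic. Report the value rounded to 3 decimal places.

x̄₁=42.688, s₁=3.628, n₁=16
x̄₂=49.727, s₂=3.744, n₂=11
s_p² = [15·3.628² + 10·3.744²]/25 = 13.5048
SE = √(s_p²·(1/16+1/11)) = 1.4394
t = (42.688−49.727)/1.4394 = -4.8909
df = 25

test statistic = -4.891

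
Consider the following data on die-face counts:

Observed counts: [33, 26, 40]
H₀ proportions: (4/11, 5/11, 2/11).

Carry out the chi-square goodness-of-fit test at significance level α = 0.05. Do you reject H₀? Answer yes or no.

n = 99; E_i = n·p_i = [36.00, 45.00, 18.00]
χ² = (33−36.00)²/36.00 + (26−45.00)²/45.00 + (40−18.00)²/18.00 = 35.1611
df = 2
p-value (upper-tail) = 0.00000
At α=0.05: p < α → reject H₀

reject H₀: yes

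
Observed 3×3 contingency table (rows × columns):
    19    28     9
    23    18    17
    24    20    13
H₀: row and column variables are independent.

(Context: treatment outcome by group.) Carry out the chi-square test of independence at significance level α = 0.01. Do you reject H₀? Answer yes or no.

Row totals [56, 58, 57], col totals [66, 66, 39], n=171
χ² = (19−21.61)²/21.61 + (28−21.61)²/21.61 + (9−12.77)²/12.77 + (23−22.39)²/22.39 + (18−22.39)²/22.39 + (17−13.23)²/13.23 + (24−22.00)²/22.00 + (20−22.00)²/22.00 + (13−13.00)²/13.00 = 5.6322
df = 4
p-value (upper-tail) = 0.22835
At α=0.01: p ≥ α → fail to reject H₀

reject H₀: no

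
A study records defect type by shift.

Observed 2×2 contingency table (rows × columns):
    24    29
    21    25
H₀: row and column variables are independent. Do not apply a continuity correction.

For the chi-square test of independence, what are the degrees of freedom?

degrees of freedom = 1

df = (r−1)(c−1) = (2−1)·(2−1) = 1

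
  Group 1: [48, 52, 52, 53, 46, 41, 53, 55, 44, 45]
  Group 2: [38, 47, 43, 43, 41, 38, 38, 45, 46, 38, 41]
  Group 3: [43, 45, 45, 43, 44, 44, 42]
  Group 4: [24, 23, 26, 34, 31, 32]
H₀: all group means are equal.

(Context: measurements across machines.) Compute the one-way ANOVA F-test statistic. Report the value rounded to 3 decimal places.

test statistic = 37.611

Group means [48.90, 41.64, 43.71, 28.33], grand mean 41.853
SSB = Σnᵢ(x̄ᵢ−x̄)² = 1618.057; SSW = ΣΣ(x−x̄ᵢ)² = 430.207
MSB = 1618.057/3 = 539.3524; MSW = 430.207/30 = 14.3402
F = MSB/MSW = 37.6111
df = (3, 30)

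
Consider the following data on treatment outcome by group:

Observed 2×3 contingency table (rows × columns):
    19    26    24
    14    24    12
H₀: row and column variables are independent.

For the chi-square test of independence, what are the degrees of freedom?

df = (r−1)(c−1) = (2−1)·(3−1) = 2

degrees of freedom = 2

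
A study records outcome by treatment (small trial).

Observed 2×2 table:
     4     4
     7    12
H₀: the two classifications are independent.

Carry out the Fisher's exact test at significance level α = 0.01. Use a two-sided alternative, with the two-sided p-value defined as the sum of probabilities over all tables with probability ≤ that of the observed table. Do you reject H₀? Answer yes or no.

reject H₀: no

Margins: r₁=8, r₂=19, c₁=11, c₂=16, n=27
p_obs = C(8,4)·C(19,7)/C(27,11); sum pmf over tables with pmf ≤ p_obs
p-value (two-sided) = 0.67536
At α=0.01: p ≥ α → fail to reject H₀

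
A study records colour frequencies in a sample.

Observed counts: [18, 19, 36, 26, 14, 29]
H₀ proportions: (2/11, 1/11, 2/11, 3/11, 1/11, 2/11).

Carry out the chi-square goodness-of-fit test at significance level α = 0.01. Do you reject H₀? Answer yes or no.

reject H₀: no

n = 142; E_i = n·p_i = [25.82, 12.91, 25.82, 38.73, 12.91, 25.82]
χ² = (18−25.82)²/25.82 + (19−12.91)²/12.91 + (36−25.82)²/25.82 + (26−38.73)²/38.73 + (14−12.91)²/12.91 + (29−25.82)²/25.82 = 13.9237
df = 5
p-value (upper-tail) = 0.01610
At α=0.01: p ≥ α → fail to reject H₀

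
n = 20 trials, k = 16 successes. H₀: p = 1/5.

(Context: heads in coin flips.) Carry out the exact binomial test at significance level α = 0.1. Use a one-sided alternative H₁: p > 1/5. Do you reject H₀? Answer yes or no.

reject H₀: yes

Exact binomial: n=20, k=16, p₀=1/5=0.2000
P(X≥16) from Σ C(n,i)·p₀^i·(1−p₀)^(n−i)
p-value (one-sided, H₁ greater) = 0.00000
At α=0.1: p < α → reject H₀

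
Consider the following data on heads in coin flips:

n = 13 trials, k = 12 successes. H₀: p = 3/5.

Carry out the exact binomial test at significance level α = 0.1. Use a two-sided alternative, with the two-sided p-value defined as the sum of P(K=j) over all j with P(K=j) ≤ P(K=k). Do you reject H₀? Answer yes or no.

Exact binomial: n=13, k=12, p₀=3/5=0.6000
P(X=j) = C(n,j)·p₀^j·(1−p₀)^(n−j); p = Σ P(X=j) over j with P(X=j) ≤ P(X=12)
p-value (two-sided) = 0.02042
At α=0.1: p < α → reject H₀

reject H₀: yes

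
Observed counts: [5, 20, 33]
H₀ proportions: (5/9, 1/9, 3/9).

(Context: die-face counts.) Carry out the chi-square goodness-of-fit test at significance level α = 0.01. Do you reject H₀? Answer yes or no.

reject H₀: yes

n = 58; E_i = n·p_i = [32.22, 6.44, 19.33]
χ² = (5−32.22)²/32.22 + (20−6.44)²/6.44 + (33−19.33)²/19.33 = 61.1724
df = 2
p-value (upper-tail) = 0.00000
At α=0.01: p < α → reject H₀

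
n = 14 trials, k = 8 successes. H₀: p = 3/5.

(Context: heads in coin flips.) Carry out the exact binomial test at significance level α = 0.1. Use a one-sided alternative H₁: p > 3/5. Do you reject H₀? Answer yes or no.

Exact binomial: n=14, k=8, p₀=3/5=0.6000
P(X≥8) from Σ C(n,i)·p₀^i·(1−p₀)^(n−i)
p-value (one-sided, H₁ greater) = 0.69245
At α=0.1: p ≥ α → fail to reject H₀

reject H₀: no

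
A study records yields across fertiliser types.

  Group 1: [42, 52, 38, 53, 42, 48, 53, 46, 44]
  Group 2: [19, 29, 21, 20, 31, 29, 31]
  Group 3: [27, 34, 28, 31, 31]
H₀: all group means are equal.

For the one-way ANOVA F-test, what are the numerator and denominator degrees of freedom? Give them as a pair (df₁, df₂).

degrees of freedom = [2, 18]

k = 3 groups, N = 21 total
df = (k−1, N−k) = (3−1, 21−3) = (2, 18)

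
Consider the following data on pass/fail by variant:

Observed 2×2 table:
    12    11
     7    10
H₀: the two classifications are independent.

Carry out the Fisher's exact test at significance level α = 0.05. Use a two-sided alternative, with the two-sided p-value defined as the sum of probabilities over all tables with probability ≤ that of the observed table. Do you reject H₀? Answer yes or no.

reject H₀: no

Margins: r₁=23, r₂=17, c₁=19, c₂=21, n=40
p_obs = C(23,12)·C(17,7)/C(40,19); sum pmf over tables with pmf ≤ p_obs
p-value (two-sided) = 0.53778
At α=0.05: p ≥ α → fail to reject H₀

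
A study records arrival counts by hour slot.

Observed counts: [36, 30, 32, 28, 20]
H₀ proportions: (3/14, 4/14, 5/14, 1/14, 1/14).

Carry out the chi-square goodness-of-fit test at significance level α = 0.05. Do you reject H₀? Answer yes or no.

reject H₀: yes

n = 146; E_i = n·p_i = [31.29, 41.71, 52.14, 10.43, 10.43]
χ² = (36−31.29)²/31.29 + (30−41.71)²/41.71 + (32−52.14)²/52.14 + (28−10.43)²/10.43 + (20−10.43)²/10.43 = 50.1726
df = 4
p-value (upper-tail) = 0.00000
At α=0.05: p < α → reject H₀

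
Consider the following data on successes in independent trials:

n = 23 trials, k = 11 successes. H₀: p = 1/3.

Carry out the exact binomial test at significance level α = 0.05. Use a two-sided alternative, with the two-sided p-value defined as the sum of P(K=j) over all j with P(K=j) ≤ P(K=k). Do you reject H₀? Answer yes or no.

reject H₀: no

Exact binomial: n=23, k=11, p₀=1/3=0.3333
P(X=j) = C(n,j)·p₀^j·(1−p₀)^(n−j); p = Σ P(X=j) over j with P(X=j) ≤ P(X=11)
p-value (two-sided) = 0.18267
At α=0.05: p ≥ α → fail to reject H₀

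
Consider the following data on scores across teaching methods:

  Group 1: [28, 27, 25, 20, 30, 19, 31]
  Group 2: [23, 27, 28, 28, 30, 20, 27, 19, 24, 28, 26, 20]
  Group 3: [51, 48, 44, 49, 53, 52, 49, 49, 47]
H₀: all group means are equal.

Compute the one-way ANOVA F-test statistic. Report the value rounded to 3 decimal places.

test statistic = 126.912

Group means [25.71, 25.00, 49.11], grand mean 32.929
SSB = Σnᵢ(x̄ᵢ−x̄)² = 3475.540; SSW = ΣΣ(x−x̄ᵢ)² = 342.317
MSB = 3475.540/2 = 1737.7698; MSW = 342.317/25 = 13.6927
F = MSB/MSW = 126.9122
df = (2, 25)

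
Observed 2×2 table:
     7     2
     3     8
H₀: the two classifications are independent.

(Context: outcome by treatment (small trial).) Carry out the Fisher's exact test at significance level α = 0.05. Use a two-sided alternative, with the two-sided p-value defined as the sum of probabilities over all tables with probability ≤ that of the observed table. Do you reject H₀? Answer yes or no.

reject H₀: no

Margins: r₁=9, r₂=11, c₁=10, c₂=10, n=20
p_obs = C(9,7)·C(11,3)/C(20,10); sum pmf over tables with pmf ≤ p_obs
p-value (two-sided) = 0.06978
At α=0.05: p ≥ α → fail to reject H₀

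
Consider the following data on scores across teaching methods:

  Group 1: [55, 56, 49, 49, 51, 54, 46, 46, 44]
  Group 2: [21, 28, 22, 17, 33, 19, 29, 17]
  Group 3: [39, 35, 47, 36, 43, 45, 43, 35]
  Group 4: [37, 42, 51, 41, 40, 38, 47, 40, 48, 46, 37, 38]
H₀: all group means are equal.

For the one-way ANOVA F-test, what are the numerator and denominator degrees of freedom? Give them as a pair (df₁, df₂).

k = 4 groups, N = 37 total
df = (k−1, N−k) = (4−1, 37−4) = (3, 33)

degrees of freedom = [3, 33]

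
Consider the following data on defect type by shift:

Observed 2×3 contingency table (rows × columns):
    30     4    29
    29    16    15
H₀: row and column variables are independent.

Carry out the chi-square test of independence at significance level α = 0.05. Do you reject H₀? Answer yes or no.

Row totals [63, 60], col totals [59, 20, 44], n=123
χ² = (30−30.22)²/30.22 + (4−10.24)²/10.24 + (29−22.54)²/22.54 + (29−28.78)²/28.78 + (16−9.76)²/9.76 + (15−21.46)²/21.46 = 11.6052
df = 2
p-value (upper-tail) = 0.00302
At α=0.05: p < α → reject H₀

reject H₀: yes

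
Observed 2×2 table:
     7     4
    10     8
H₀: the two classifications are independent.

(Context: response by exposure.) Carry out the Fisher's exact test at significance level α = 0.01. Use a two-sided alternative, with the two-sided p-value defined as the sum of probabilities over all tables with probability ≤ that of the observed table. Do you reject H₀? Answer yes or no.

Margins: r₁=11, r₂=18, c₁=17, c₂=12, n=29
p_obs = C(11,7)·C(18,10)/C(29,17); sum pmf over tables with pmf ≤ p_obs
p-value (two-sided) = 0.71669
At α=0.01: p ≥ α → fail to reject H₀

reject H₀: no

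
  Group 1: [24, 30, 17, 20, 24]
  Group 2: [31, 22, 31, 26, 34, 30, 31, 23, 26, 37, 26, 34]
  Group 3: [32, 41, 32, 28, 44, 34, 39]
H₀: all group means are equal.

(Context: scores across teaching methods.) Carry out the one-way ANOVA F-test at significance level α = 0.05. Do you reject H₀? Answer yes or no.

Group means [23.00, 29.25, 35.71], grand mean 29.833
SSB = Σnᵢ(x̄ᵢ−x̄)² = 479.655; SSW = ΣΣ(x−x̄ᵢ)² = 531.679
MSB = 479.655/2 = 239.8274; MSW = 531.679/21 = 25.3180
F = MSB/MSW = 9.4726
df = (2, 21)
p-value (upper-tail) = 0.00117
At α=0.05: p < α → reject H₀

reject H₀: yes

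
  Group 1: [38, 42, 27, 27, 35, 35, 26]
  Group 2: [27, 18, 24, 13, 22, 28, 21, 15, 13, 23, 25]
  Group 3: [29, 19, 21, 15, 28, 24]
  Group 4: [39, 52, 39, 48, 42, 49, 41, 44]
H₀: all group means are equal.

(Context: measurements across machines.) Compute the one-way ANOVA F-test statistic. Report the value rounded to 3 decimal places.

test statistic = 32.714

Group means [32.86, 20.82, 22.67, 44.25], grand mean 29.656
SSB = Σnᵢ(x̄ᵢ−x̄)² = 2927.892; SSW = ΣΣ(x−x̄ᵢ)² = 835.327
MSB = 2927.892/3 = 975.9640; MSW = 835.327/28 = 29.8331
F = MSB/MSW = 32.7141
df = (3, 28)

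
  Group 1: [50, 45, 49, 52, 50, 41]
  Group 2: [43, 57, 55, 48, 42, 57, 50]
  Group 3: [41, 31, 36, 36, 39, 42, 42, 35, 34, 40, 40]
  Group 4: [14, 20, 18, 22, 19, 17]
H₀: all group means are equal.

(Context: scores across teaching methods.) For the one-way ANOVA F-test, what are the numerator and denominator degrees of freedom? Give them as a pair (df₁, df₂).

degrees of freedom = [3, 26]

k = 4 groups, N = 30 total
df = (k−1, N−k) = (4−1, 30−4) = (3, 26)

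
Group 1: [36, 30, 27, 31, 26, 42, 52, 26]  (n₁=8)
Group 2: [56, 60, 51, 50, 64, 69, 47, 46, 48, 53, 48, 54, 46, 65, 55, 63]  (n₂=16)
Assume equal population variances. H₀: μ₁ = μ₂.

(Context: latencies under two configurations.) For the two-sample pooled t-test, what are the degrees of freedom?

degrees of freedom = 22

df = n₁ + n₂ − 2 = 8 + 16 − 2 = 22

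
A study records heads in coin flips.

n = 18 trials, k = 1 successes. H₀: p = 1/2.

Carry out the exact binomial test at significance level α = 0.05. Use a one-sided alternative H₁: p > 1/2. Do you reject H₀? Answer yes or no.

reject H₀: no

Exact binomial: n=18, k=1, p₀=1/2=0.5000
P(X≥1) from Σ C(n,i)·p₀^i·(1−p₀)^(n−i)
p-value (one-sided, H₁ greater) = 1.00000
At α=0.05: p ≥ α → fail to reject H₀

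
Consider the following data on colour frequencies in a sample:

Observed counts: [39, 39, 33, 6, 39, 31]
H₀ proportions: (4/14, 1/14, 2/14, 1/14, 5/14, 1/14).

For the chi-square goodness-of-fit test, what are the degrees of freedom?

df = k − 1 = 6 − 1 = 5

degrees of freedom = 5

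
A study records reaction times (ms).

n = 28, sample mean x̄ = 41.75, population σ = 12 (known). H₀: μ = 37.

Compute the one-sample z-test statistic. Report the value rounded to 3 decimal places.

SE = σ/√n = 12/√28 = 2.2678
z = (x̄−μ₀)/SE = (41.75−37)/2.2678 = 2.0946

test statistic = 2.095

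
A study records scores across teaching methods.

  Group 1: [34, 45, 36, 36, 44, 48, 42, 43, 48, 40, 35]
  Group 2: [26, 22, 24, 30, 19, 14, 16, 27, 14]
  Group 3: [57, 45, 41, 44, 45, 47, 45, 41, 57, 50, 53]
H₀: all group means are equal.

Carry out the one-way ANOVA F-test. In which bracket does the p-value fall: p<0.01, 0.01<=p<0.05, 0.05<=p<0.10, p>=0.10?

Group means [41.00, 21.33, 47.73], grand mean 37.677
SSB = Σnᵢ(x̄ᵢ−x̄)² = 3636.592; SSW = ΣΣ(x−x̄ᵢ)² = 874.182
MSB = 3636.592/2 = 1818.2962; MSW = 874.182/28 = 31.2208
F = MSB/MSW = 58.2399
df = (2, 28)
p-value (upper-tail) = 0.00000
→ bracket: p<0.01

p-value bracket: p<0.01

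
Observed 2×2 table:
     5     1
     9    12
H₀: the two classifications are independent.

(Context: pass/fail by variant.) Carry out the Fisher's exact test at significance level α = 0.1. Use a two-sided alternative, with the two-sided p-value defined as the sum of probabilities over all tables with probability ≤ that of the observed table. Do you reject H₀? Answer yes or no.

reject H₀: no

Margins: r₁=6, r₂=21, c₁=14, c₂=13, n=27
p_obs = C(6,5)·C(21,9)/C(27,14); sum pmf over tables with pmf ≤ p_obs
p-value (two-sided) = 0.16473
At α=0.1: p ≥ α → fail to reject H₀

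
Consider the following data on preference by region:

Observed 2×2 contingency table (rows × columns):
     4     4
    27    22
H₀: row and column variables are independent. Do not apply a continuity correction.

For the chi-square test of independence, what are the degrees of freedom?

df = (r−1)(c−1) = (2−1)·(2−1) = 1

degrees of freedom = 1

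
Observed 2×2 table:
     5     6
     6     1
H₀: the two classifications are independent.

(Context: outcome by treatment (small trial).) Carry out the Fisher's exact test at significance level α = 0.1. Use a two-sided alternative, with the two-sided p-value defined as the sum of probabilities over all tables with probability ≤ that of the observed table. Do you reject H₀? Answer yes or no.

Margins: r₁=11, r₂=7, c₁=11, c₂=7, n=18
p_obs = C(11,5)·C(7,6)/C(18,11); sum pmf over tables with pmf ≤ p_obs
p-value (two-sided) = 0.15074
At α=0.1: p ≥ α → fail to reject H₀

reject H₀: no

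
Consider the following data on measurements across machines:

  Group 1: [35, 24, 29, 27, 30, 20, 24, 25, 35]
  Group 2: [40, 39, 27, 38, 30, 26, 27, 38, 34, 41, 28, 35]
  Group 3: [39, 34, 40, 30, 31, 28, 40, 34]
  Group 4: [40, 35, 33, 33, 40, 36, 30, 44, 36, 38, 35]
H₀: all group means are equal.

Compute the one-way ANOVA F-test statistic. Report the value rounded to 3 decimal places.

Group means [27.67, 33.58, 34.50, 36.36], grand mean 33.200
SSB = Σnᵢ(x̄ᵢ−x̄)² = 400.938; SSW = ΣΣ(x−x̄ᵢ)² = 873.462
MSB = 400.938/3 = 133.6460; MSW = 873.462/36 = 24.2628
F = MSB/MSW = 5.5083
df = (3, 36)

test statistic = 5.508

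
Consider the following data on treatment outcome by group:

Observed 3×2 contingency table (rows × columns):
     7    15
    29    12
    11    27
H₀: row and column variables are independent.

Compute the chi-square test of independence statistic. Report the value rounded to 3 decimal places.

test statistic = 16.288

Row totals [22, 41, 38], col totals [47, 54], n=101
χ² = (7−10.24)²/10.24 + (15−11.76)²/11.76 + (29−19.08)²/19.08 + (12−21.92)²/21.92 + (11−17.68)²/17.68 + (27−20.32)²/20.32 = 16.2878
df = 2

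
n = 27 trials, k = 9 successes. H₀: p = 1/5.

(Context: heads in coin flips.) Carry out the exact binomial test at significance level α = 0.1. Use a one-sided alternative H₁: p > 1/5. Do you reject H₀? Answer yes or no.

reject H₀: yes

Exact binomial: n=27, k=9, p₀=1/5=0.2000
P(X≥9) from Σ C(n,i)·p₀^i·(1−p₀)^(n−i)
p-value (one-sided, H₁ greater) = 0.07365
At α=0.1: p < α → reject H₀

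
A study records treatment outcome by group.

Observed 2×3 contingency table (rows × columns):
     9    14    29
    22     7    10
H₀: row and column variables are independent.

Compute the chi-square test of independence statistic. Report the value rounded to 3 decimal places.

test statistic = 15.501

Row totals [52, 39], col totals [31, 21, 39], n=91
χ² = (9−17.71)²/17.71 + (14−12.00)²/12.00 + (29−22.29)²/22.29 + (22−13.29)²/13.29 + (7−9.00)²/9.00 + (10−16.71)²/16.71 = 15.5006
df = 2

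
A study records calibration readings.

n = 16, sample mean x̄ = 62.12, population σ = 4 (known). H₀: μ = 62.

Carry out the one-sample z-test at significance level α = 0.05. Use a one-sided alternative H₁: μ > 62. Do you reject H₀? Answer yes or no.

SE = σ/√n = 4/√16 = 1.0000
z = (x̄−μ₀)/SE = (62.12−62)/1.0000 = 0.1200
p-value (one-sided, H₁ greater) = 0.45224
At α=0.05: p ≥ α → fail to reject H₀

reject H₀: no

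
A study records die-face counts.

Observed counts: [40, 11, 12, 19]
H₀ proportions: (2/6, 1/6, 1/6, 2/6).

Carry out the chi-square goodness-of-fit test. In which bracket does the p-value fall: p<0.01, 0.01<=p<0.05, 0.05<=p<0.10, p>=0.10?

n = 82; E_i = n·p_i = [27.33, 13.67, 13.67, 27.33]
χ² = (40−27.33)²/27.33 + (11−13.67)²/13.67 + (12−13.67)²/13.67 + (19−27.33)²/27.33 = 9.1341
df = 3
p-value (upper-tail) = 0.02756
→ bracket: 0.01<=p<0.05

p-value bracket: 0.01<=p<0.05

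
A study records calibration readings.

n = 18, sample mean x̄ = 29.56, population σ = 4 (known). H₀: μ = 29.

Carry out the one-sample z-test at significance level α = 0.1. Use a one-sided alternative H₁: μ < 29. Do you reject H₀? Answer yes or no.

reject H₀: no

SE = σ/√n = 4/√18 = 0.9428
z = (x̄−μ₀)/SE = (29.56−29)/0.9428 = 0.5940
p-value (one-sided, H₁ less) = 0.72373
At α=0.1: p ≥ α → fail to reject H₀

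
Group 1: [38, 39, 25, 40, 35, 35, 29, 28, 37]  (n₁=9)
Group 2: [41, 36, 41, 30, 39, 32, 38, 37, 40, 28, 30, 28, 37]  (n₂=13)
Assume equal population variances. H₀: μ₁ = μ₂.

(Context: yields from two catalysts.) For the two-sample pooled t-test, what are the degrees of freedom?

degrees of freedom = 20

df = n₁ + n₂ − 2 = 9 + 13 − 2 = 20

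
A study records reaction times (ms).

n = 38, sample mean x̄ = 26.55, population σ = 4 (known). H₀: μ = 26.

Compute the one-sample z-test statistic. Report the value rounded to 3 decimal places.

test statistic = 0.848

SE = σ/√n = 4/√38 = 0.6489
z = (x̄−μ₀)/SE = (26.55−26)/0.6489 = 0.8476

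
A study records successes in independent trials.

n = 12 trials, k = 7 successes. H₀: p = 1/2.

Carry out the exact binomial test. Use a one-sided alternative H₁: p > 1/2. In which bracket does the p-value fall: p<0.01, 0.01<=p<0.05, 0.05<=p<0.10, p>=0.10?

p-value bracket: p>=0.10

Exact binomial: n=12, k=7, p₀=1/2=0.5000
P(X≥7) from Σ C(n,i)·p₀^i·(1−p₀)^(n−i)
p-value (one-sided, H₁ greater) = 0.38721
→ bracket: p>=0.10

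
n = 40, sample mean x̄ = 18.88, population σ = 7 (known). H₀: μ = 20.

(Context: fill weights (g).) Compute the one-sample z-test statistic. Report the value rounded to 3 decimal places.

test statistic = -1.012

SE = σ/√n = 7/√40 = 1.1068
z = (x̄−μ₀)/SE = (18.88−20)/1.1068 = -1.0119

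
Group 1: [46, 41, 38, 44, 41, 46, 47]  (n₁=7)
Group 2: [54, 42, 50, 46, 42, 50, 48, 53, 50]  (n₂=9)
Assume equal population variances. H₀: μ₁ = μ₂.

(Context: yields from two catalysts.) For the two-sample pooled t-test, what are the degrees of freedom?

degrees of freedom = 14

df = n₁ + n₂ − 2 = 7 + 9 − 2 = 14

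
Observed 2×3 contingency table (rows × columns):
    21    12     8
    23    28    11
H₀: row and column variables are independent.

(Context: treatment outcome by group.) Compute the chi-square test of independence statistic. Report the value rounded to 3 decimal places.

Row totals [41, 62], col totals [44, 40, 19], n=103
χ² = (21−17.51)²/17.51 + (12−15.92)²/15.92 + (8−7.56)²/7.56 + (23−26.49)²/26.49 + (28−24.08)²/24.08 + (11−11.44)²/11.44 = 2.7994
df = 2

test statistic = 2.799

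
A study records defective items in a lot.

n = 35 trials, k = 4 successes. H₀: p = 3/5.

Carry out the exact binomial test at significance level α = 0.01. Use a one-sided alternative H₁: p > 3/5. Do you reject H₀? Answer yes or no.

reject H₀: no

Exact binomial: n=35, k=4, p₀=3/5=0.6000
P(X≥4) from Σ C(n,i)·p₀^i·(1−p₀)^(n−i)
p-value (one-sided, H₁ greater) = 1.00000
At α=0.01: p ≥ α → fail to reject H₀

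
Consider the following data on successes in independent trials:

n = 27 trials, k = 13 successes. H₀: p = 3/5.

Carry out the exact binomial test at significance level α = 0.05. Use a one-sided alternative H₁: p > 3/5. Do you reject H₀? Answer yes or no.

reject H₀: no

Exact binomial: n=27, k=13, p₀=3/5=0.6000
P(X≥13) from Σ C(n,i)·p₀^i·(1−p₀)^(n−i)
p-value (one-sided, H₁ greater) = 0.92567
At α=0.05: p ≥ α → fail to reject H₀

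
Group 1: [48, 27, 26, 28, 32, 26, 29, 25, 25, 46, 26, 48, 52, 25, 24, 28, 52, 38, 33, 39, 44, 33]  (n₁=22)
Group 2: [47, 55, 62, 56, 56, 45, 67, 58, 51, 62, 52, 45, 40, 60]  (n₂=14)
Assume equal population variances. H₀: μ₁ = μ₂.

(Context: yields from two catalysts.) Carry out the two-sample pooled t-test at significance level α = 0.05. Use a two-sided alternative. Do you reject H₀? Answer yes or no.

x̄₁=34.273, s₁=9.784, n₁=22
x̄₂=54.000, s₂=7.736, n₂=14
s_p² = [21·9.784² + 13·7.736²]/34 = 82.0107
SE = √(s_p²·(1/22+1/14)) = 3.0961
t = (34.273−54.000)/3.0961 = -6.3717
df = 34
p-value (two-sided) = 0.00000
At α=0.05: p < α → reject H₀

reject H₀: yes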